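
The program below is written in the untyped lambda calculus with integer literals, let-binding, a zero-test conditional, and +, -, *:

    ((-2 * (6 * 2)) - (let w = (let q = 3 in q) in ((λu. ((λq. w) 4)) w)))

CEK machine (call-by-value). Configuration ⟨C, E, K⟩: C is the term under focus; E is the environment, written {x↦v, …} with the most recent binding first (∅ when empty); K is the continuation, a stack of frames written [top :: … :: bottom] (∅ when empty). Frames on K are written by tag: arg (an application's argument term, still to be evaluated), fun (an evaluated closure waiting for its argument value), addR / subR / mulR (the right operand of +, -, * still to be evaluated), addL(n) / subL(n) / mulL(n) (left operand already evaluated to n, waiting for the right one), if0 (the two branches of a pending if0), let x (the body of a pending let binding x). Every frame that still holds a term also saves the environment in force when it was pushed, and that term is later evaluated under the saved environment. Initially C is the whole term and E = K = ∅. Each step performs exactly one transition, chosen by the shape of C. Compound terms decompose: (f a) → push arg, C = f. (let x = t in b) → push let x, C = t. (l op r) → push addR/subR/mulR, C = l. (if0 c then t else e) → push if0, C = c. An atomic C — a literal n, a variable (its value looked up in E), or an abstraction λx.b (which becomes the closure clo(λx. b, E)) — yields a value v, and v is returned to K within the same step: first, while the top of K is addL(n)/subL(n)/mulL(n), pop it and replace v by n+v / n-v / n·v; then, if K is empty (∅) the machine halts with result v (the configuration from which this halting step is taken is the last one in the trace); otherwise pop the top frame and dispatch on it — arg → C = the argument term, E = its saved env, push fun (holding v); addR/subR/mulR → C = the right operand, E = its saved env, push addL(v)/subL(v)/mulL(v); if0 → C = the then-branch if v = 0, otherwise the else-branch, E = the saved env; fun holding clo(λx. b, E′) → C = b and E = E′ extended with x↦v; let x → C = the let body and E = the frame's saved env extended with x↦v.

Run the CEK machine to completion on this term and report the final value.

Answer: -27

Derivation:
0. ⟨C=((-2 * (6 * 2)) - (let w = (let q = 3 in q) in ((λu. ((λq. w) 4)) w))); E=∅; K=∅⟩
1. ⟨C=(-2 * (6 * 2)); E=∅; K=[subR]⟩
2. ⟨C=-2; E=∅; K=[mulR :: subR]⟩
3. ⟨C=(6 * 2); E=∅; K=[mulL(-2) :: subR]⟩
4. ⟨C=6; E=∅; K=[mulR :: mulL(-2) :: subR]⟩
5. ⟨C=2; E=∅; K=[mulL(6) :: mulL(-2) :: subR]⟩
6. ⟨C=(let w = (let q = 3 in q) in ((λu. ((λq. w) 4)) w)); E=∅; K=[subL(-24)]⟩
7. ⟨C=(let q = 3 in q); E=∅; K=[let w :: subL(-24)]⟩
8. ⟨C=3; E=∅; K=[let q :: let w :: subL(-24)]⟩
9. ⟨C=q; E={q↦3}; K=[let w :: subL(-24)]⟩
10. ⟨C=((λu. ((λq. w) 4)) w); E={w↦3}; K=[subL(-24)]⟩
11. ⟨C=(λu. ((λq. w) 4)); E={w↦3}; K=[arg :: subL(-24)]⟩
12. ⟨C=w; E={w↦3}; K=[fun :: subL(-24)]⟩
13. ⟨C=((λq. w) 4); E={u↦3, w↦3}; K=[subL(-24)]⟩
14. ⟨C=(λq. w); E={u↦3, w↦3}; K=[arg :: subL(-24)]⟩
15. ⟨C=4; E={u↦3, w↦3}; K=[fun :: subL(-24)]⟩
16. ⟨C=w; E={q↦4, u↦3, w↦3}; K=[subL(-24)]⟩
→ final value -27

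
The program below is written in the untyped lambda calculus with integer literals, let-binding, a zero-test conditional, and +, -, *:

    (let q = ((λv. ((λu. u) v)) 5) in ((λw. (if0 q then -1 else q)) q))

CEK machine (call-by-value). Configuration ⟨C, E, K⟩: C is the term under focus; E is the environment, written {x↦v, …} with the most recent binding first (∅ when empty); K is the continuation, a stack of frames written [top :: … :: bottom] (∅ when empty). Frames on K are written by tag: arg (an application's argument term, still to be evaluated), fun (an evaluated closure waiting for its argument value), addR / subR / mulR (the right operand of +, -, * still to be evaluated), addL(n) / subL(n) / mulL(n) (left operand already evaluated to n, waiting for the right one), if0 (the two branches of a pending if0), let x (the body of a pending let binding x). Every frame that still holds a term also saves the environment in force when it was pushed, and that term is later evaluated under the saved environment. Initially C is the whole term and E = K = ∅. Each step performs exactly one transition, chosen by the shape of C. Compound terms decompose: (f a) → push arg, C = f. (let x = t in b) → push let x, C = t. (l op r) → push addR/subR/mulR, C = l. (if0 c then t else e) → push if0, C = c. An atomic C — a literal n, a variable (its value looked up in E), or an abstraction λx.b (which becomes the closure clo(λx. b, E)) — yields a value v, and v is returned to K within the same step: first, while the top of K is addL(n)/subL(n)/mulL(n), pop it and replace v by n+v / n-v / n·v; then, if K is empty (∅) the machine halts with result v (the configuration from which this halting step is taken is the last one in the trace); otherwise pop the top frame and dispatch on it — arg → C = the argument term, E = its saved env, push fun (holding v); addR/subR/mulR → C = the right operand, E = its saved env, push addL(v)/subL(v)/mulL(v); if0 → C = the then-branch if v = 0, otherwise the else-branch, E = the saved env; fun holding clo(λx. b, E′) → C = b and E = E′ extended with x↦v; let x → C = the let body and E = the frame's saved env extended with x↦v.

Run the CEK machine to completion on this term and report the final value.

0. <C=(let q = ((λv. ((λu. u) v)) 5) in ((λw. (if0 q then -1 else q)) q)), E=∅, K=∅>
1. <C=((λv. ((λu. u) v)) 5), E=∅, K=[let q]>
2. <C=(λv. ((λu. u) v)), E=∅, K=[arg :: let q]>
3. <C=5, E=∅, K=[fun :: let q]>
4. <C=((λu. u) v), E={v↦5}, K=[let q]>
5. <C=(λu. u), E={v↦5}, K=[arg :: let q]>
6. <C=v, E={v↦5}, K=[fun :: let q]>
7. <C=u, E={u↦5, v↦5}, K=[let q]>
8. <C=((λw. (if0 q then -1 else q)) q), E={q↦5}, K=∅>
9. <C=(λw. (if0 q then -1 else q)), E={q↦5}, K=[arg]>
10. <C=q, E={q↦5}, K=[fun]>
11. <C=(if0 q then -1 else q), E={w↦5, q↦5}, K=∅>
12. <C=q, E={w↦5, q↦5}, K=[if0]>
13. <C=q, E={w↦5, q↦5}, K=∅>
→ final value 5

Answer: 5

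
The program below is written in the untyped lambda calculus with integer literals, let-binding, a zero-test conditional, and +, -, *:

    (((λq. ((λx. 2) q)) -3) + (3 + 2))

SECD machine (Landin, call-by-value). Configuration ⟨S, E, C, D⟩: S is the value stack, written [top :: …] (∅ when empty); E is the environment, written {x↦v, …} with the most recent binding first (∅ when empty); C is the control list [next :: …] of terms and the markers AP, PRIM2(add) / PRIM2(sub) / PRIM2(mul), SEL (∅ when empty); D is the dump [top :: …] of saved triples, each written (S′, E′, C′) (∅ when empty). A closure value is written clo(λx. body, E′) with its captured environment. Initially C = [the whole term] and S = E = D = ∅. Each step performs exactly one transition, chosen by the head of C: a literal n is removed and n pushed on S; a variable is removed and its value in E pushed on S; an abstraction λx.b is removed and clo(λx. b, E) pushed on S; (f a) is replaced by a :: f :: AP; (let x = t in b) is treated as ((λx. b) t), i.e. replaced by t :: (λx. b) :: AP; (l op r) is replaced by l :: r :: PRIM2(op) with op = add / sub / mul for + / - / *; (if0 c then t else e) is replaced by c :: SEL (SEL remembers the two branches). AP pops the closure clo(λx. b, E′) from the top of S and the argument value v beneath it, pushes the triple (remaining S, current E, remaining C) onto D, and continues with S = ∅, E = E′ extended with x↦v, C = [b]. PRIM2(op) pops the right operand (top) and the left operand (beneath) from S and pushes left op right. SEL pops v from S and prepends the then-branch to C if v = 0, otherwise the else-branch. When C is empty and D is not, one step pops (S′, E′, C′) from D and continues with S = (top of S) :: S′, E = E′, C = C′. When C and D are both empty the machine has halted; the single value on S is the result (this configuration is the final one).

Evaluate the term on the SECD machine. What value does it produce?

Answer: 7

Machine steps:
t=0: ⟨S=∅; E=∅; C=[(((λq. ((λx. 2) q)) -3) + (3 + 2))]; D=∅⟩
t=1: ⟨S=∅; E=∅; C=[((λq. ((λx. 2) q)) -3) :: (3 + 2) :: PRIM2(add)]; D=∅⟩
t=2: ⟨S=∅; E=∅; C=[-3 :: (λq. ((λx. 2) q)) :: AP :: (3 + 2) :: PRIM2(add)]; D=∅⟩
t=3: ⟨S=[-3]; E=∅; C=[(λq. ((λx. 2) q)) :: AP :: (3 + 2) :: PRIM2(add)]; D=∅⟩
t=4: ⟨S=[clo(λq. ((λx. 2) q), ∅) :: -3]; E=∅; C=[AP :: (3 + 2) :: PRIM2(add)]; D=∅⟩
t=5: ⟨S=∅; E={q↦-3}; C=[((λx. 2) q)]; D=[(∅, ∅, [(3 + 2) :: PRIM2(add)])]⟩
t=6: ⟨S=∅; E={q↦-3}; C=[q :: (λx. 2) :: AP]; D=[(∅, ∅, [(3 + 2) :: PRIM2(add)])]⟩
t=7: ⟨S=[-3]; E={q↦-3}; C=[(λx. 2) :: AP]; D=[(∅, ∅, [(3 + 2) :: PRIM2(add)])]⟩
t=8: ⟨S=[clo(λx. 2, {q↦-3}) :: -3]; E={q↦-3}; C=[AP]; D=[(∅, ∅, [(3 + 2) :: PRIM2(add)])]⟩
t=9: ⟨S=∅; E={x↦-3, q↦-3}; C=[2]; D=[(∅, {q↦-3}, ∅) :: (∅, ∅, [(3 + 2) :: PRIM2(add)])]⟩
t=10: ⟨S=[2]; E={x↦-3, q↦-3}; C=∅; D=[(∅, {q↦-3}, ∅) :: (∅, ∅, [(3 + 2) :: PRIM2(add)])]⟩
t=11: ⟨S=[2]; E={q↦-3}; C=∅; D=[(∅, ∅, [(3 + 2) :: PRIM2(add)])]⟩
t=12: ⟨S=[2]; E=∅; C=[(3 + 2) :: PRIM2(add)]; D=∅⟩
t=13: ⟨S=[2]; E=∅; C=[3 :: 2 :: PRIM2(add) :: PRIM2(add)]; D=∅⟩
t=14: ⟨S=[3 :: 2]; E=∅; C=[2 :: PRIM2(add) :: PRIM2(add)]; D=∅⟩
t=15: ⟨S=[2 :: 3 :: 2]; E=∅; C=[PRIM2(add) :: PRIM2(add)]; D=∅⟩
t=16: ⟨S=[5 :: 2]; E=∅; C=[PRIM2(add)]; D=∅⟩
t=17: ⟨S=[7]; E=∅; C=∅; D=∅⟩
→ final value 7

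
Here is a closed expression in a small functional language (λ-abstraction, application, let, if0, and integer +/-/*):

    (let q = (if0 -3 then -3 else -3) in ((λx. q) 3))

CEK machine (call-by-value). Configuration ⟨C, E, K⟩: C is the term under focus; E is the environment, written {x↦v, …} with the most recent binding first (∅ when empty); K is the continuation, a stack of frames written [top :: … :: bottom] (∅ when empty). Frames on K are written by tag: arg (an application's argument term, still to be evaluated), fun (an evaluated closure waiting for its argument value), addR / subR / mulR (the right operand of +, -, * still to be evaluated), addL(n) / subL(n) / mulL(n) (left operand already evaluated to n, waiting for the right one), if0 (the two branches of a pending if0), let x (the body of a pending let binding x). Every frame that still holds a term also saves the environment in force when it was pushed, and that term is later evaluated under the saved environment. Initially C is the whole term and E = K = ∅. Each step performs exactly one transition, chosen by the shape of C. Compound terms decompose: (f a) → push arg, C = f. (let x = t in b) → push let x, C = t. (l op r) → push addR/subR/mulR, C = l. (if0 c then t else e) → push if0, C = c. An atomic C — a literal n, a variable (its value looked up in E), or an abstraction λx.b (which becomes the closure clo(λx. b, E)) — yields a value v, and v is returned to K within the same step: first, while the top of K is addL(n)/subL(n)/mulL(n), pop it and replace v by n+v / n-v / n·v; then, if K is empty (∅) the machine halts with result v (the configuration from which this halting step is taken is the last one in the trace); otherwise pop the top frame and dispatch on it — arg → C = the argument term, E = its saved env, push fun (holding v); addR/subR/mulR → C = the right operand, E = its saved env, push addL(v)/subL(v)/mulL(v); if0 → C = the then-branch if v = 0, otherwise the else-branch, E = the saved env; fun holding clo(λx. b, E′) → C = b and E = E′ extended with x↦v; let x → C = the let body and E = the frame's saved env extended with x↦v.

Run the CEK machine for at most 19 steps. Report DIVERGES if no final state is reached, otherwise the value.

t=0: <C=(let q = (if0 -3 then -3 else -3) in ((λx. q) 3)), E=∅, K=∅>
t=1: <C=(if0 -3 then -3 else -3), E=∅, K=[let q]>
t=2: <C=-3, E=∅, K=[if0 :: let q]>
t=3: <C=-3, E=∅, K=[let q]>
t=4: <C=((λx. q) 3), E={q↦-3}, K=∅>
t=5: <C=(λx. q), E={q↦-3}, K=[arg]>
t=6: <C=3, E={q↦-3}, K=[fun]>
t=7: <C=q, E={x↦3, q↦-3}, K=∅>
→ final value -3

Answer: -3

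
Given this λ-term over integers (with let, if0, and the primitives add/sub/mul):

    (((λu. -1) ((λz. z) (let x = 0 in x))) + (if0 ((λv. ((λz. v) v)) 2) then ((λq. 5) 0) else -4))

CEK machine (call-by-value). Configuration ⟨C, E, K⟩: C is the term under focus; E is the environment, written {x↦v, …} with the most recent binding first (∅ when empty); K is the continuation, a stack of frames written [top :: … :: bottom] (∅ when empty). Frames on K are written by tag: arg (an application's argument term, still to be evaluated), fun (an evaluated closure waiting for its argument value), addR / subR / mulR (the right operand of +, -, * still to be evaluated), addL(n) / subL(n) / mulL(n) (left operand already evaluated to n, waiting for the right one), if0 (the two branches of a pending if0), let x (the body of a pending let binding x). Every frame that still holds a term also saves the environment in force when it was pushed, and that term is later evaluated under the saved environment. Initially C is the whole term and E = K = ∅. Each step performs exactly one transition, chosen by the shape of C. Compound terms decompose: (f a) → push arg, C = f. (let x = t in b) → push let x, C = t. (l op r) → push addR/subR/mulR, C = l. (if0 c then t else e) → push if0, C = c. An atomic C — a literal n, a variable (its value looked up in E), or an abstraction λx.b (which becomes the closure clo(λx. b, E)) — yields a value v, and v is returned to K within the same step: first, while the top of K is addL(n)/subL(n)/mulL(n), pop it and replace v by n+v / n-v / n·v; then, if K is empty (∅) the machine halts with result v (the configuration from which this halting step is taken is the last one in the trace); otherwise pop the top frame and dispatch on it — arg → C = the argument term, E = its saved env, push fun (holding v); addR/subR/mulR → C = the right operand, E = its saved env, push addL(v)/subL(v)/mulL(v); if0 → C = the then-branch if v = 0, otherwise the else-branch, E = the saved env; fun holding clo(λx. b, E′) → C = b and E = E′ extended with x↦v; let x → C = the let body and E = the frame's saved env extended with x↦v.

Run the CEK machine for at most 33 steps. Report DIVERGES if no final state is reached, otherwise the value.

t=0: ⟨C=(((λu. -1) ((λz. z) (let x = 0 in x))) + (if0 ((λv. ((λz. v) v)) 2) then ((λq. 5) 0) else -4)); E=∅; K=∅⟩
t=1: ⟨C=((λu. -1) ((λz. z) (let x = 0 in x))); E=∅; K=[addR]⟩
t=2: ⟨C=(λu. -1); E=∅; K=[arg :: addR]⟩
t=3: ⟨C=((λz. z) (let x = 0 in x)); E=∅; K=[fun :: addR]⟩
t=4: ⟨C=(λz. z); E=∅; K=[arg :: fun :: addR]⟩
t=5: ⟨C=(let x = 0 in x); E=∅; K=[fun :: fun :: addR]⟩
t=6: ⟨C=0; E=∅; K=[let x :: fun :: fun :: addR]⟩
t=7: ⟨C=x; E={x↦0}; K=[fun :: fun :: addR]⟩
t=8: ⟨C=z; E={z↦0}; K=[fun :: addR]⟩
t=9: ⟨C=-1; E={u↦0}; K=[addR]⟩
t=10: ⟨C=(if0 ((λv. ((λz. v) v)) 2) then ((λq. 5) 0) else -4); E=∅; K=[addL(-1)]⟩
t=11: ⟨C=((λv. ((λz. v) v)) 2); E=∅; K=[if0 :: addL(-1)]⟩
t=12: ⟨C=(λv. ((λz. v) v)); E=∅; K=[arg :: if0 :: addL(-1)]⟩
t=13: ⟨C=2; E=∅; K=[fun :: if0 :: addL(-1)]⟩
t=14: ⟨C=((λz. v) v); E={v↦2}; K=[if0 :: addL(-1)]⟩
t=15: ⟨C=(λz. v); E={v↦2}; K=[arg :: if0 :: addL(-1)]⟩
t=16: ⟨C=v; E={v↦2}; K=[fun :: if0 :: addL(-1)]⟩
t=17: ⟨C=v; E={z↦2, v↦2}; K=[if0 :: addL(-1)]⟩
t=18: ⟨C=-4; E=∅; K=[addL(-1)]⟩
→ final value -5

Answer: -5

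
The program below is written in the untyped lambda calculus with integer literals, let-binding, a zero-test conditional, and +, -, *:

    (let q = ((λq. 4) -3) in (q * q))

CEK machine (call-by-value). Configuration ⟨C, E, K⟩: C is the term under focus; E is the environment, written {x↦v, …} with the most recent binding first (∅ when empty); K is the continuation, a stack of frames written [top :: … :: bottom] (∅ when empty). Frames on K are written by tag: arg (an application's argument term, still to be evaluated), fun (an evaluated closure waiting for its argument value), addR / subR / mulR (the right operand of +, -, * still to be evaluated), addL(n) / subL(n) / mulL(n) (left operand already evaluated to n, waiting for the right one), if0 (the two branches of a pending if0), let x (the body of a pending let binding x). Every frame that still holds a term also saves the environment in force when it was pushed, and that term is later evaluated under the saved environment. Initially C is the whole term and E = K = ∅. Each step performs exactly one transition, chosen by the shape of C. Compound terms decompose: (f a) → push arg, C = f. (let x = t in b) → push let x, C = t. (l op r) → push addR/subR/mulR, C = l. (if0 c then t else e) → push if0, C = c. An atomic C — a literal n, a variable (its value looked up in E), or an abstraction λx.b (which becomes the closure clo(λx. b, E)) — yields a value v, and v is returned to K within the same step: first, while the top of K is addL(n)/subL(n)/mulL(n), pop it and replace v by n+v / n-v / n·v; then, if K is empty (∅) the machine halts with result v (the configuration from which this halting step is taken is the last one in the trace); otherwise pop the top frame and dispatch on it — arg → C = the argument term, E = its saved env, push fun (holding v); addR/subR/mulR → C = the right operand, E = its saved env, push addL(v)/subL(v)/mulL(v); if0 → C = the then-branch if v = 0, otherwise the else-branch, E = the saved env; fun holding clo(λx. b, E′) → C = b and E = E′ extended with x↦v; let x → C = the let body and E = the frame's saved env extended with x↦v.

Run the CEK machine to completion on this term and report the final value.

[0] [C=(let q = ((λq. 4) -3) in (q * q)) | E=∅ | K=∅]
[1] [C=((λq. 4) -3) | E=∅ | K=[let q]]
[2] [C=(λq. 4) | E=∅ | K=[arg :: let q]]
[3] [C=-3 | E=∅ | K=[fun :: let q]]
[4] [C=4 | E={q↦-3} | K=[let q]]
[5] [C=(q * q) | E={q↦4} | K=∅]
[6] [C=q | E={q↦4} | K=[mulR]]
[7] [C=q | E={q↦4} | K=[mulL(4)]]
→ final value 16

Answer: 16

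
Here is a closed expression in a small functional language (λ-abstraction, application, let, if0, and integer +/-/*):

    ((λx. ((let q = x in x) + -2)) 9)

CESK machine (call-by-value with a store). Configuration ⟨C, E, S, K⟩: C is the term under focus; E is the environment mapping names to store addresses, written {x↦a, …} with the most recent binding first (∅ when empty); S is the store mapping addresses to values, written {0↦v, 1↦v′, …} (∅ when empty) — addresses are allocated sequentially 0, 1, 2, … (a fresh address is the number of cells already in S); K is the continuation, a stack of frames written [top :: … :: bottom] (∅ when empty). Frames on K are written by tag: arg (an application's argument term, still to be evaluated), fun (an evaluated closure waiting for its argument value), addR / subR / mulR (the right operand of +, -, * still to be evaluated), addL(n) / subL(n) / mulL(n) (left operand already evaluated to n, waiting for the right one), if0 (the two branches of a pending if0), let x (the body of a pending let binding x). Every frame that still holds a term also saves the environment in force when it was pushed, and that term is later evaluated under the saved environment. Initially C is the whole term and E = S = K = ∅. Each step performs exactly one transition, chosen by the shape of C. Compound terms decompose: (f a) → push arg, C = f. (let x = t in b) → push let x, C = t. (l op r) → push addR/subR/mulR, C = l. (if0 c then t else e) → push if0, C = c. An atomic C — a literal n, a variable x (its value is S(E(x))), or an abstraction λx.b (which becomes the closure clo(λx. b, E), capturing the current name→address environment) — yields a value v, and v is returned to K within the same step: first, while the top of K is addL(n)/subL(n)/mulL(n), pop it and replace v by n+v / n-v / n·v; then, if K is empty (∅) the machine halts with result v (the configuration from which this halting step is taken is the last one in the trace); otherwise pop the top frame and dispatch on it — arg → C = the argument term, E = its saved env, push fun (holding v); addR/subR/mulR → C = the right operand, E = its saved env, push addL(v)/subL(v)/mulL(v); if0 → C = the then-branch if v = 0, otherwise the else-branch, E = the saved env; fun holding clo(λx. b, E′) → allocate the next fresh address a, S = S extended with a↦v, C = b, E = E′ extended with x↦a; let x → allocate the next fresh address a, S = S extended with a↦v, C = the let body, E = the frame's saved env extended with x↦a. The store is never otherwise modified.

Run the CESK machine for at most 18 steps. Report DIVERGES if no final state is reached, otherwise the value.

[0] ⟨C=((λx. ((let q = x in x) + -2)) 9); E=∅; S=∅; K=∅⟩
[1] ⟨C=(λx. ((let q = x in x) + -2)); E=∅; S=∅; K=[arg]⟩
[2] ⟨C=9; E=∅; S=∅; K=[fun]⟩
[3] ⟨C=((let q = x in x) + -2); E={x↦0}; S={0↦9}; K=∅⟩
[4] ⟨C=(let q = x in x); E={x↦0}; S={0↦9}; K=[addR]⟩
[5] ⟨C=x; E={x↦0}; S={0↦9}; K=[let q :: addR]⟩
[6] ⟨C=x; E={q↦1, x↦0}; S={0↦9, 1↦9}; K=[addR]⟩
[7] ⟨C=-2; E={x↦0}; S={0↦9, 1↦9}; K=[addL(9)]⟩
→ final value 7

Answer: 7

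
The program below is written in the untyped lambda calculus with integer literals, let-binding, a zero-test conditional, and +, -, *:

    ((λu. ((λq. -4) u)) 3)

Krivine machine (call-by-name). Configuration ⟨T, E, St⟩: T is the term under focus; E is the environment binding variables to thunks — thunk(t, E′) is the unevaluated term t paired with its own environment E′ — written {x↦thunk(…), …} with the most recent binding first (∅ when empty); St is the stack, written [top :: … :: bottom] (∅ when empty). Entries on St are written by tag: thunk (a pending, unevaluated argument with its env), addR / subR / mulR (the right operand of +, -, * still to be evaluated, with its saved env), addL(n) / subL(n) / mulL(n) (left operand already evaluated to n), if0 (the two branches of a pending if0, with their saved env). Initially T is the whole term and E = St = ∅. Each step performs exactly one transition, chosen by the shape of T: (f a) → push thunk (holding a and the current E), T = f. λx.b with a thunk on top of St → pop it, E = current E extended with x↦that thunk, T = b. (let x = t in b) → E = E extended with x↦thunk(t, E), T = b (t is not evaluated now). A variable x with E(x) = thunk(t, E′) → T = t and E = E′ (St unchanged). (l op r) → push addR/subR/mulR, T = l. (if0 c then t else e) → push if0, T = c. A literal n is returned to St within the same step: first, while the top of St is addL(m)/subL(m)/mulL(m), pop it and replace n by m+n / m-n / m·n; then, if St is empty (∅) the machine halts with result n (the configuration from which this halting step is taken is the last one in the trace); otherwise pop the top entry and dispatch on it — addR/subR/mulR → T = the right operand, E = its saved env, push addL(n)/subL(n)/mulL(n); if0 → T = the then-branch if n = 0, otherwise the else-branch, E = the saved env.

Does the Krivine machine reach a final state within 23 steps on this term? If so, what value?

step 0: [T=((λu. ((λq. -4) u)) 3) | E=∅ | St=∅]
step 1: [T=(λu. ((λq. -4) u)) | E=∅ | St=[thunk]]
step 2: [T=((λq. -4) u) | E={u↦thunk(3, ∅)} | St=∅]
step 3: [T=(λq. -4) | E={u↦thunk(3, ∅)} | St=[thunk]]
step 4: [T=-4 | E={q↦thunk(u, {u↦thunk(3, ∅)}), u↦thunk(3, ∅)} | St=∅]
→ final value -4

Answer: -4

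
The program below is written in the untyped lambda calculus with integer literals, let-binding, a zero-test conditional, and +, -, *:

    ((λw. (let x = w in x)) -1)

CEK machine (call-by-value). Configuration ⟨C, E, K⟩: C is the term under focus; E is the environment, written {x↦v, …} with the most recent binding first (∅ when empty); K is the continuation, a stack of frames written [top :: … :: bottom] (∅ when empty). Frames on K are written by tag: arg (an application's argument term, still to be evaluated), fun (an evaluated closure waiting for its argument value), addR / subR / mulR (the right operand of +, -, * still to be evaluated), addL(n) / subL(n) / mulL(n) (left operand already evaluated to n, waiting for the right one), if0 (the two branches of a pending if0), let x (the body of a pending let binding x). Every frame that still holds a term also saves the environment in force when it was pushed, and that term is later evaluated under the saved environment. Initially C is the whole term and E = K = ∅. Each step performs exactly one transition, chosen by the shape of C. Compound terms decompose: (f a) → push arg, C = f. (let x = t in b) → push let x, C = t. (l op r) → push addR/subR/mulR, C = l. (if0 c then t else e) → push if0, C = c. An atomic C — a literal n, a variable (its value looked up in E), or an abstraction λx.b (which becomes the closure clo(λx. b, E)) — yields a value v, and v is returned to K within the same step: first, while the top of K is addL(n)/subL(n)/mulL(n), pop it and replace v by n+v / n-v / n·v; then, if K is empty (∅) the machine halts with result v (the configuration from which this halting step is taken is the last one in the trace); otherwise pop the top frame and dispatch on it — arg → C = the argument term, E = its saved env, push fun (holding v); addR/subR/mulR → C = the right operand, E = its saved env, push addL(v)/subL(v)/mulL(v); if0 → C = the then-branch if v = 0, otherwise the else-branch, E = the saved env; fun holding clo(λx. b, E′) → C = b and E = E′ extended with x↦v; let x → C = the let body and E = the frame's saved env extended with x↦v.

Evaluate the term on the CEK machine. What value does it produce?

step 0: [C=((λw. (let x = w in x)) -1) | E=∅ | K=∅]
step 1: [C=(λw. (let x = w in x)) | E=∅ | K=[arg]]
step 2: [C=-1 | E=∅ | K=[fun]]
step 3: [C=(let x = w in x) | E={w↦-1} | K=∅]
step 4: [C=w | E={w↦-1} | K=[let x]]
step 5: [C=x | E={x↦-1, w↦-1} | K=∅]
→ final value -1

Answer: -1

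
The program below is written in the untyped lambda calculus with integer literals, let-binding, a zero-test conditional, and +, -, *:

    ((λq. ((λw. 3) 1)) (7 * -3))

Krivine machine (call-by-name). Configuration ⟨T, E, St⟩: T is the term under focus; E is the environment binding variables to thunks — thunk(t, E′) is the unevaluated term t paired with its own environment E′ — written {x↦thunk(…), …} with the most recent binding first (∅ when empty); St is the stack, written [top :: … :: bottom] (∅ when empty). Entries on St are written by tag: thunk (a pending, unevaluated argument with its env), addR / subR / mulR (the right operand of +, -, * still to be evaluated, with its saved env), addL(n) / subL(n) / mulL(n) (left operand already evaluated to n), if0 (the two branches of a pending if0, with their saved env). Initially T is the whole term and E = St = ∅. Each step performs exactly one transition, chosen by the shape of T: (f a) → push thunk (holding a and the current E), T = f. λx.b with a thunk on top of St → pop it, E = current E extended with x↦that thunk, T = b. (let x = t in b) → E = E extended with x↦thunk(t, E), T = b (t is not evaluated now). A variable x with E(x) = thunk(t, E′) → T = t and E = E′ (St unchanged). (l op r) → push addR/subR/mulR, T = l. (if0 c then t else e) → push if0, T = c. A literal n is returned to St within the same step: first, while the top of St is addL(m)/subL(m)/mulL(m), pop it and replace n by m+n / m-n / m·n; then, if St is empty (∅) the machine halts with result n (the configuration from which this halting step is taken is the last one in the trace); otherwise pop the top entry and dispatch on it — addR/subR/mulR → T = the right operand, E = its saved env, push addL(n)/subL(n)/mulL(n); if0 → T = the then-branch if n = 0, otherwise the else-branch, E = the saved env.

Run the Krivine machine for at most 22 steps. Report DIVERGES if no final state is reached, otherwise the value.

Answer: 3

Execution trace:
t=0: <T=((λq. ((λw. 3) 1)) (7 * -3)), E=∅, St=∅>
t=1: <T=(λq. ((λw. 3) 1)), E=∅, St=[thunk]>
t=2: <T=((λw. 3) 1), E={q↦thunk((7 * -3), ∅)}, St=∅>
t=3: <T=(λw. 3), E={q↦thunk((7 * -3), ∅)}, St=[thunk]>
t=4: <T=3, E={w↦thunk(1, {q↦thunk((7 * -3), ∅)}), q↦thunk((7 * -3), ∅)}, St=∅>
→ final value 3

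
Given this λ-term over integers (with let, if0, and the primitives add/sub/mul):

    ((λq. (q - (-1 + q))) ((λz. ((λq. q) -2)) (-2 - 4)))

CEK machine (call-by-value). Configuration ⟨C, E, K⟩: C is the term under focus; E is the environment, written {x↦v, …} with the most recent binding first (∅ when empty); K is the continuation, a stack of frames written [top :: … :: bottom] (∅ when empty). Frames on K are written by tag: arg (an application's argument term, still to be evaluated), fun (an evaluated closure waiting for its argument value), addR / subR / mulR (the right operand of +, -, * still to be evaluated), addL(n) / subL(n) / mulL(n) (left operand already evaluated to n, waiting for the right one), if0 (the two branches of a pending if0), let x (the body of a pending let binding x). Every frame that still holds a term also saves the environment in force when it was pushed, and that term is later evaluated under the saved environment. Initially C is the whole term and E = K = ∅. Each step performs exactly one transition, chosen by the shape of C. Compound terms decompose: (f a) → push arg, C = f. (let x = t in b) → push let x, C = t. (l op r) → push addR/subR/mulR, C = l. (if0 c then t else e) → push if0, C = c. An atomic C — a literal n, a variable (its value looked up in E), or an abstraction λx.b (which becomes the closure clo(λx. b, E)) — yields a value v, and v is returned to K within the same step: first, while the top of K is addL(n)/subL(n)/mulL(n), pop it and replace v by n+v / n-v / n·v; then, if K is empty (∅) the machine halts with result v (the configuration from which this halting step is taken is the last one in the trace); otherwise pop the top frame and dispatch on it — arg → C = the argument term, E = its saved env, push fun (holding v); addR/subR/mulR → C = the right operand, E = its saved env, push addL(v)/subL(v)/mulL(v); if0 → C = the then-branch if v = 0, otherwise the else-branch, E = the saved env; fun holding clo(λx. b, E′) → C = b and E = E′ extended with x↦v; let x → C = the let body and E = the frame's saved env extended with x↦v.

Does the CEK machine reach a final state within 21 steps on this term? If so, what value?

Answer: 1

Machine steps:
t=0: [C=((λq. (q - (-1 + q))) ((λz. ((λq. q) -2)) (-2 - 4))) | E=∅ | K=∅]
t=1: [C=(λq. (q - (-1 + q))) | E=∅ | K=[arg]]
t=2: [C=((λz. ((λq. q) -2)) (-2 - 4)) | E=∅ | K=[fun]]
t=3: [C=(λz. ((λq. q) -2)) | E=∅ | K=[arg :: fun]]
t=4: [C=(-2 - 4) | E=∅ | K=[fun :: fun]]
t=5: [C=-2 | E=∅ | K=[subR :: fun :: fun]]
t=6: [C=4 | E=∅ | K=[subL(-2) :: fun :: fun]]
t=7: [C=((λq. q) -2) | E={z↦-6} | K=[fun]]
t=8: [C=(λq. q) | E={z↦-6} | K=[arg :: fun]]
t=9: [C=-2 | E={z↦-6} | K=[fun :: fun]]
t=10: [C=q | E={q↦-2, z↦-6} | K=[fun]]
t=11: [C=(q - (-1 + q)) | E={q↦-2} | K=∅]
t=12: [C=q | E={q↦-2} | K=[subR]]
t=13: [C=(-1 + q) | E={q↦-2} | K=[subL(-2)]]
t=14: [C=-1 | E={q↦-2} | K=[addR :: subL(-2)]]
t=15: [C=q | E={q↦-2} | K=[addL(-1) :: subL(-2)]]
→ final value 1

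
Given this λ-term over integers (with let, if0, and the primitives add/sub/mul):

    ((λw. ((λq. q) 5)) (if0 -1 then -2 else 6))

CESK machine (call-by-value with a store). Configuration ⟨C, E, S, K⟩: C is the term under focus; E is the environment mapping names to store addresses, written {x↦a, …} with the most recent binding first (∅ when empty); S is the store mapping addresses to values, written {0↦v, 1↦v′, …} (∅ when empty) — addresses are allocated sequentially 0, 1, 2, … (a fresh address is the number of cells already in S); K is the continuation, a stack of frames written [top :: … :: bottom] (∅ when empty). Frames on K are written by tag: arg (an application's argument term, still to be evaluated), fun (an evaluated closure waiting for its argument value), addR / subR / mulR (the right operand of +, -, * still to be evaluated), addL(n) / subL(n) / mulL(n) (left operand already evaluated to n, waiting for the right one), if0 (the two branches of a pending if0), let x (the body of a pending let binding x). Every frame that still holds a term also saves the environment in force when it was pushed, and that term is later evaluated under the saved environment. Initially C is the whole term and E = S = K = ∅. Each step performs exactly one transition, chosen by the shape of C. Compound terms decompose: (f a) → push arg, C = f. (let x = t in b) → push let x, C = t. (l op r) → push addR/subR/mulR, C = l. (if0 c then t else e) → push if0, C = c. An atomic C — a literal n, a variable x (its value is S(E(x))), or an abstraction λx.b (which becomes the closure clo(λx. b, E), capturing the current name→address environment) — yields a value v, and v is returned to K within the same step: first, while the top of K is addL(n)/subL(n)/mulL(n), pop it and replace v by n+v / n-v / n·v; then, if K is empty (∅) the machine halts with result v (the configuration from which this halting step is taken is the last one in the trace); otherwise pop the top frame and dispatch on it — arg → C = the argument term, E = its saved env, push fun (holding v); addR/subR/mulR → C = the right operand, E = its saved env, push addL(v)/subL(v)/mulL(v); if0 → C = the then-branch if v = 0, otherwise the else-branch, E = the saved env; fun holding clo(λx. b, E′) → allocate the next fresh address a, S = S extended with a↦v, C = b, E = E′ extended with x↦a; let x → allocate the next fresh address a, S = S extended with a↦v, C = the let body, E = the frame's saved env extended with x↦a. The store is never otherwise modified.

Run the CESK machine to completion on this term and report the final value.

Answer: 5

Derivation:
step 0: [C=((λw. ((λq. q) 5)) (if0 -1 then -2 else 6)) | E=∅ | S=∅ | K=∅]
step 1: [C=(λw. ((λq. q) 5)) | E=∅ | S=∅ | K=[arg]]
step 2: [C=(if0 -1 then -2 else 6) | E=∅ | S=∅ | K=[fun]]
step 3: [C=-1 | E=∅ | S=∅ | K=[if0 :: fun]]
step 4: [C=6 | E=∅ | S=∅ | K=[fun]]
step 5: [C=((λq. q) 5) | E={w↦0} | S={0↦6} | K=∅]
step 6: [C=(λq. q) | E={w↦0} | S={0↦6} | K=[arg]]
step 7: [C=5 | E={w↦0} | S={0↦6} | K=[fun]]
step 8: [C=q | E={q↦1, w↦0} | S={0↦6, 1↦5} | K=∅]
→ final value 5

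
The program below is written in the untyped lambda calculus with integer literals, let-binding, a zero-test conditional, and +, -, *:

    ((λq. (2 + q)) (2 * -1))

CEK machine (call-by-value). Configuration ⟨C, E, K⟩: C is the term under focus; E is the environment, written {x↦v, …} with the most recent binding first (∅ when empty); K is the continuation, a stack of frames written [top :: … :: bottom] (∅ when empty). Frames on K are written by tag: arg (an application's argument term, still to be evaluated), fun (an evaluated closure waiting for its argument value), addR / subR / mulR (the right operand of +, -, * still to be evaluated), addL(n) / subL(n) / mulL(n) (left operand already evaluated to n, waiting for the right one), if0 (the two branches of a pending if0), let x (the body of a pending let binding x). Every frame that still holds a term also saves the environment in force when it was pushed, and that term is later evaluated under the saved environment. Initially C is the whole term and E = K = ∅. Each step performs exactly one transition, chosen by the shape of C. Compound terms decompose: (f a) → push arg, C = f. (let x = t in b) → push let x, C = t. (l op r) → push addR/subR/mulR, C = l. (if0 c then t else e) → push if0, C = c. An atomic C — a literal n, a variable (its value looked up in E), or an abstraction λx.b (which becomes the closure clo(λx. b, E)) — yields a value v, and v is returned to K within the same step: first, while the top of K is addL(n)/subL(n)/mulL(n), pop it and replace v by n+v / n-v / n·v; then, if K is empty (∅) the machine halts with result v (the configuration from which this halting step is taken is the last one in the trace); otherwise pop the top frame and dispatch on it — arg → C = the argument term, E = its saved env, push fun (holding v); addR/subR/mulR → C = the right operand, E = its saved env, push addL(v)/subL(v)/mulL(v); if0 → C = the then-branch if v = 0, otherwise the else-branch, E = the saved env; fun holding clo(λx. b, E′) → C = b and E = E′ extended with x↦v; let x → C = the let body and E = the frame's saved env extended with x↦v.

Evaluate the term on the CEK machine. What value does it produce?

t=0: <C=((λq. (2 + q)) (2 * -1)), E=∅, K=∅>
t=1: <C=(λq. (2 + q)), E=∅, K=[arg]>
t=2: <C=(2 * -1), E=∅, K=[fun]>
t=3: <C=2, E=∅, K=[mulR :: fun]>
t=4: <C=-1, E=∅, K=[mulL(2) :: fun]>
t=5: <C=(2 + q), E={q↦-2}, K=∅>
t=6: <C=2, E={q↦-2}, K=[addR]>
t=7: <C=q, E={q↦-2}, K=[addL(2)]>
→ final value 0

Answer: 0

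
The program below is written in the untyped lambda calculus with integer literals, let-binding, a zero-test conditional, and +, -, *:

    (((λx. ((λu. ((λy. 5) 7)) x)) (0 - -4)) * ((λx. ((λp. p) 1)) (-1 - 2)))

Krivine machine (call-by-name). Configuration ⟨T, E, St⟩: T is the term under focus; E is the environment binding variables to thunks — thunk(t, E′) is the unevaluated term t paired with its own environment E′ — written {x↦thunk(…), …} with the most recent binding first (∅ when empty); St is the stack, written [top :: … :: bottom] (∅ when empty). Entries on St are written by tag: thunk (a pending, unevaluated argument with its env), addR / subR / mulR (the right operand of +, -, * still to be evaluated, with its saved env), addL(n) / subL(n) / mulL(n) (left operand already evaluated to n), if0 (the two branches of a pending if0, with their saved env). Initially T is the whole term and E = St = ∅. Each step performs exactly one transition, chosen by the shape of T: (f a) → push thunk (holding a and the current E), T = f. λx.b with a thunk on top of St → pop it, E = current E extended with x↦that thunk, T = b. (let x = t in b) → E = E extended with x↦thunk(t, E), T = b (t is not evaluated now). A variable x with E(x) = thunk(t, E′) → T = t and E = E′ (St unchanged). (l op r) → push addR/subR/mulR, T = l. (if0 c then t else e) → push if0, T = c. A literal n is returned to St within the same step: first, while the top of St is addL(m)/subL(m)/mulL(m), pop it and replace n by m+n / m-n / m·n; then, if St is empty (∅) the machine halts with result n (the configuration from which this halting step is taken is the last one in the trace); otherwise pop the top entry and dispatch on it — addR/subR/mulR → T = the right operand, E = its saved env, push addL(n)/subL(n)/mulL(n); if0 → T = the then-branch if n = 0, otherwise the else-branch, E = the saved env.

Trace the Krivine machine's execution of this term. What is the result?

Answer: 5

Execution trace:
t=0: ⟨T=(((λx. ((λu. ((λy. 5) 7)) x)) (0 - -4)) * ((λx. ((λp. p) 1)) (-1 - 2))); E=∅; St=∅⟩
t=1: ⟨T=((λx. ((λu. ((λy. 5) 7)) x)) (0 - -4)); E=∅; St=[mulR]⟩
t=2: ⟨T=(λx. ((λu. ((λy. 5) 7)) x)); E=∅; St=[thunk :: mulR]⟩
t=3: ⟨T=((λu. ((λy. 5) 7)) x); E={x↦thunk((0 - -4), ∅)}; St=[mulR]⟩
t=4: ⟨T=(λu. ((λy. 5) 7)); E={x↦thunk((0 - -4), ∅)}; St=[thunk :: mulR]⟩
t=5: ⟨T=((λy. 5) 7); E={u↦thunk(x, {x↦thunk((0 - -4), ∅)}), x↦thunk((0 - -4), ∅)}; St=[mulR]⟩
t=6: ⟨T=(λy. 5); E={u↦thunk(x, {x↦thunk((0 - -4), ∅)}), x↦thunk((0 - -4), ∅)}; St=[thunk :: mulR]⟩
t=7: ⟨T=5; E={y↦thunk(7, {u↦thunk(x, {x↦thunk((0 - -4), ∅)}), x↦thunk((0 - -4), ∅)}), u↦thunk(x, {x↦thunk((0 - -4), ∅)}), x↦thunk((0 - -4), ∅)}; St=[mulR]⟩
t=8: ⟨T=((λx. ((λp. p) 1)) (-1 - 2)); E=∅; St=[mulL(5)]⟩
t=9: ⟨T=(λx. ((λp. p) 1)); E=∅; St=[thunk :: mulL(5)]⟩
t=10: ⟨T=((λp. p) 1); E={x↦thunk((-1 - 2), ∅)}; St=[mulL(5)]⟩
t=11: ⟨T=(λp. p); E={x↦thunk((-1 - 2), ∅)}; St=[thunk :: mulL(5)]⟩
t=12: ⟨T=p; E={p↦thunk(1, {x↦thunk((-1 - 2), ∅)}), x↦thunk((-1 - 2), ∅)}; St=[mulL(5)]⟩
t=13: ⟨T=1; E={x↦thunk((-1 - 2), ∅)}; St=[mulL(5)]⟩
→ final value 5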